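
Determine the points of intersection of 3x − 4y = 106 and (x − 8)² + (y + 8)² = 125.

From the line, y = (−106 + 3x)/4. Substituting:
25x² − 700x + 4500 = 0  ⟹  x² − 28x + 180 = 0
x = 18 or x = 10, giving (18, −13) and (10, −19).

(10, −19) and (18, −13)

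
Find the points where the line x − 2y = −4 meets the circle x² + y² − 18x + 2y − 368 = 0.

From the line, y = (4 + x)/2. Substituting:
5x² − 60x − 1440 = 0  ⟹  x² − 12x − 288 = 0
x = 24 or x = −12, giving (24, 14) and (−12, −4).

(−12, −4) and (24, 14)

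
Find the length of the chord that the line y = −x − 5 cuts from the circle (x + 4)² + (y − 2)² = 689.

Centre (−4, 2), r² = 689. Perpendicular distance d from centre to line = |3| / √2 = 3/√2.
Half the chord is √(r² − d²) = √(1369/2), so the full chord is 37√2.

37√2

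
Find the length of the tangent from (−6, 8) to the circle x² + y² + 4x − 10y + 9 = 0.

√5

With centre O = (−2, 5), |OP|² = 25 and r² = 20.
By the tangent–radius right angle, tangent length = √(|PO|² − r²) = √5.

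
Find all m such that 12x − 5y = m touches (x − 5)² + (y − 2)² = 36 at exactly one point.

The line touches the circle iff its distance from (5, 2) is 6:
|12·5 − 5·2 − m| / √169 = 6
|m − (50)| = 6·13, so m = 128 or m = −28.

m = −28 or m = 128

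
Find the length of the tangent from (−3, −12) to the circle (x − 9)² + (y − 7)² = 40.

Centre (9, 7), r² = 40. |PO|² = (−12)² + (−19)² = 505.
The tangent meets the radius at right angles, so tangent² = |PO|² − r² = 505 − 40 = 465.

√465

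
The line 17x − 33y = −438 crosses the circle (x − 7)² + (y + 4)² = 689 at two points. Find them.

(−18, 4) and (15, 21)

Substitute y = (438 + 17x)/33:
1378x² + 4134x − 372060 = 0  ⟹  x² + 3x − 270 = 0
x = 15 or x = −18, giving (15, 21) and (−18, 4).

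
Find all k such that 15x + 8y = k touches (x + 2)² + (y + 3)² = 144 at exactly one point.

The line touches the circle iff its distance from (−2, −3) is 12:
|15·(−2) + 8·(−3) − k| / √289 = 12
|k − (−54)| = 12·17, so k = 150 or k = −258.

k = −258 or k = 150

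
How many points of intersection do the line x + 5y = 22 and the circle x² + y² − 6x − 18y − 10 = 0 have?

Centre (3, 9), r² = 100. Distance² from centre to line = (26)²/26 = 26.
Since d² < r², the line cuts the circle twice.

2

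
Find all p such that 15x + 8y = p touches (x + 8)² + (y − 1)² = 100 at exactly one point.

Tangency holds when the distance from the centre (−8, 1) to the line equals the radius 10:
|15·(−8) + 8·1 − p| / √289 = 10
|p − (−112)| = 10·17, so p = 58 or p = −282.

p = −282 or p = 58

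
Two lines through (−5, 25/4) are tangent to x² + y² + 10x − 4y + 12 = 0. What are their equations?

x + 4y = 20 and x − 4y = −30

Write the tangent as mx − y + (25/4 − m·(−5)) = 0 and set its distance from the centre to √17:
[m·(0) − (−17/4)]² = 17(m² + 1)
16m² − 1 = 0, so m = −1/4 or m = 1/4.
With m = −1/4: x + 4y = 20. With m = 1/4: x − 4y = −30.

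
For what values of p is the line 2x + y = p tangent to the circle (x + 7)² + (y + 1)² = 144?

p = −15 ± 12√5

Tangency holds when the distance from the centre (−7, −1) to the line equals the radius 12:
|2·(−7) + 1·(−1) − p| / √5 = 12
|p − (−15)| = 12√5.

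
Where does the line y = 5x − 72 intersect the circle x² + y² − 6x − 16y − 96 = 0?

(15, 3) and (16, 8)

Express y = 5x − 72 and substitute into the circle:
26x² − 806x + 6240 = 0  ⟹  x² − 31x + 240 = 0
x = 16 or x = 15, giving (16, 8) and (15, 3).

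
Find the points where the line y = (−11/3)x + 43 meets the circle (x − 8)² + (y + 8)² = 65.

From the line, y = (129 − 11x)/3. Substituting:
130x² − 3510x + 23400 = 0  ⟹  x² − 27x + 180 = 0
x = 15 or x = 12, giving (15, −12) and (12, −1).

(12, −1) and (15, −12)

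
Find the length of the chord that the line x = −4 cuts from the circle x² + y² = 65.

14

The distance from (0, 0) to the line is 4, and r² = 65.
Chord = 2√(r² − d²) = 2·√(49) = 14.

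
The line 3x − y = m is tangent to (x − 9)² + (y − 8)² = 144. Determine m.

For a tangent, require d(centre, line) = r = 12.
|3·9 − 1·8 − m| / √10 = 12
|m − (19)| = 12√10.

m = 19 ± 12√10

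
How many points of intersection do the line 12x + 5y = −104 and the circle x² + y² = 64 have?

1

Centre (0, 0), r² = 64. Distance² from centre to line = (104)²/169 = 64.
Since d² = r², the line is tangent.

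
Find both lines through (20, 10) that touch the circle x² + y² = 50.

A line y − (10) = m(x − (20)) is tangent when its distance from (0, 0) is 5√2:
(−20m − (−10))² = 50(m² + 1)
7m² − 8m + 1 = 0, so m = 1/7 or m = 1.
Through (20, 10) these give x − 7y = −50 and x − y = 10.

x − 7y = −50 and x − y = 10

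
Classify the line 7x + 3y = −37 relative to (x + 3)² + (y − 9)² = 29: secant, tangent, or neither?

Substituting the line into the circle gives 58x² + 950x + 3916 = 0.
Discriminant = (950)² − 4·58·(3916) = −6012 < 0.
No real roots: the line does not meet the circle.

neither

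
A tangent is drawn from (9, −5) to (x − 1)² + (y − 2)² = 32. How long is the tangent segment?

Centre (1, 2), r² = 32. |PO|² = (8)² + (−7)² = 113.
The tangent meets the radius at right angles, so tangent² = |PO|² − r² = 113 − 32 = 81.

9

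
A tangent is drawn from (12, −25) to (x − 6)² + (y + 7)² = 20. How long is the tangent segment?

2√85

With centre O = (6, −7), |OP|² = 360 and r² = 20.
The tangent meets the radius at right angles, so tangent² = |PO|² − r² = 360 − 20 = 340.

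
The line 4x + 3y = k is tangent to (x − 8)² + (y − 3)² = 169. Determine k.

k = −24 or k = 106

The line touches the circle iff its distance from (8, 3) is 13:
|4·8 + 3·3 − k| / √25 = 13
|k − (41)| = 13·5, so k = 106 or k = −24.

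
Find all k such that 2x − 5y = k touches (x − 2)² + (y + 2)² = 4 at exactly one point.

The line touches the circle iff its distance from (2, −2) is 2:
|2·2 − 5·(−2) − k| / √29 = 2
|k − (14)| = 2√29.

k = 14 ± 2√29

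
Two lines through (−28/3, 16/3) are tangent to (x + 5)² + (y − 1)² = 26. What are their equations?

x − 5y = −36 and 5x − y = −52

Write the tangent as mx − y + (16/3 − m·(−28/3)) = 0 and set its distance from the centre to √26:
[m·(13/3) − (−13/3)]² = 26(m² + 1)
5m² − 26m + 5 = 0, so m = 1/5 or m = 5.
Through (−28/3, 16/3) these give x − 5y = −36 and 5x − y = −52.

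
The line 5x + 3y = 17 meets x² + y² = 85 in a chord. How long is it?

From the line, y = (17 − 5x)/3. Substituting:
34x² − 170x − 476 = 0  ⟹  x² − 5x − 14 = 0
x = 7 or x = −2, giving (7, −6) and (−2, 9).
Chord length = distance between (7, −6) and (−2, 9) = √306 = 3√34.

3√34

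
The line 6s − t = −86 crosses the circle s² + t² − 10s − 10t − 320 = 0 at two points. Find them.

Substitute t = 6s + 86:
37s² + 962s + 6216 = 0  ⟹  s² + 26s + 168 = 0
s = −12 or s = −14, giving (−12, 14) and (−14, 2).

(−14, 2) and (−12, 14)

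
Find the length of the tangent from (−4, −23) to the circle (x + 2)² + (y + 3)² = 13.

Centre (−2, −3), r² = 13. |PO|² = (−2)² + (−20)² = 404.
By the tangent–radius right angle, tangent length = √(|PO|² − r²) = √391.

√391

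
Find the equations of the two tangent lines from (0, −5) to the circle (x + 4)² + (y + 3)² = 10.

Write the tangent as mx − y + (−5 − m·(0)) = 0 and set its distance from the centre to √10:
(−4m − (2))² = 10(m² + 1)
3m² + 8m − 3 = 0, so m = 1/3 or m = −3.
Through (0, −5) these give x − 3y = 15 and 3x + y = −5.

x − 3y = 15 and 3x + y = −5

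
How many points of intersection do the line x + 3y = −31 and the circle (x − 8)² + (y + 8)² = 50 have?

2

d² = (1·8 + 3·(−8) − (−31))²/10 = 45/2; r² = 50.
Since d² < r², the line cuts the circle twice.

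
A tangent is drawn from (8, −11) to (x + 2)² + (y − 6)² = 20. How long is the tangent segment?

3√41

Centre (−2, 6), r² = 20. |PO|² = (10)² + (−17)² = 389.
Power of the point: PT² = |PO|² − r² = 369, so PT = 3√41.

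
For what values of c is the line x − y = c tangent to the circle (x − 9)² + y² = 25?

c = 9 ± 5√2

The line touches the circle iff its distance from (9, 0) is 5:
|1·9 − 1·0 − c| / √2 = 5
|c − (9)| = 5√2.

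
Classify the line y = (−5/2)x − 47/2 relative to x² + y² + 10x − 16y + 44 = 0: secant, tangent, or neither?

d² = (5·(−5) + 2·8 − (−47))²/29 = 1444/29; r² = 45.
Since d² > r², the line lies outside the circle.

neither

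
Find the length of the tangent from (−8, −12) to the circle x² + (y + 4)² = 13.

√115

With centre O = (0, −4), |OP|² = 128 and r² = 13.
Power of the point: PT² = |PO|² − r² = 115, so PT = √115.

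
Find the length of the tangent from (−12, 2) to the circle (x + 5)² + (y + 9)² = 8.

Centre (−5, −9), r² = 8. |PO|² = (−7)² + (11)² = 170.
By the tangent–radius right angle, tangent length = √(|PO|² − r²) = √162 = 9√2.

9√2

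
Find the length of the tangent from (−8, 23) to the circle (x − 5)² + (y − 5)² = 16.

With centre O = (5, 5), |OP|² = 493 and r² = 16.
By the tangent–radius right angle, tangent length = √(|PO|² − r²) = √477 = 3√53.

3√53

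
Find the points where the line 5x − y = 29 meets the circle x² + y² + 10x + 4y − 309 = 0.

From the line, y = 5x − 29. Substituting:
26x² − 260x + 416 = 0  ⟹  x² − 10x + 16 = 0
x = 8 or x = 2, giving (8, 11) and (2, −19).

(2, −19) and (8, 11)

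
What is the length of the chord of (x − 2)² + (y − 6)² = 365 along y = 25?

Centre (2, 6), r² = 365. Perpendicular distance d from centre to line = |−19| / √1 = 19.
Chord = 2√(r² − d²) = 2·√(4) = 4.

4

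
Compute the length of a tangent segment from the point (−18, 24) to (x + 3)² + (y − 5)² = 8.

With centre O = (−3, 5), |OP|² = 586 and r² = 8.
The tangent meets the radius at right angles, so tangent² = |PO|² − r² = 586 − 8 = 578.

17√2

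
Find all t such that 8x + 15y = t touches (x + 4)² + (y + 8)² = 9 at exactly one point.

Tangency holds when the distance from the centre (−4, −8) to the line equals the radius 3:
|8·(−4) + 15·(−8) − t| / √289 = 3
|t − (−152)| = 3·17, so t = −101 or t = −203.

t = −203 or t = −101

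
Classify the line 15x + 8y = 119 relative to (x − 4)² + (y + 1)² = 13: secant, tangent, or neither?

Substituting the line into the circle gives 289x² − 4322x + 16321 = 0.
Δ = 18679684 − 18867076 = −187392.
No real roots: the line does not meet the circle.

neither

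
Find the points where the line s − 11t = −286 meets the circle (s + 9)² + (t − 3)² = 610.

(−22, 24) and (0, 26)

Substitute t = (286 + s)/11:
122s² + 2684s = 0  ⟹  s² + 22s = 0
s = 0 or s = −22, giving (0, 26) and (−22, 24).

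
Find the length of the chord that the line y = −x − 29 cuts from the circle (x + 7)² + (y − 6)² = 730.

26√2

Centre (−7, 6), r² = 730. Perpendicular distance d from centre to line = |28| / √2 = 28/√2.
Half the chord is √(r² − d²) = √(338), so the full chord is 26√2.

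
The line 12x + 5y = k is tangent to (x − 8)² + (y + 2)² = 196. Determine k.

k = −96 or k = 268

For a tangent, require d(centre, line) = r = 14.
|12·8 + 5·(−2) − k| / √169 = 14
|k − (86)| = 14·13, so k = 268 or k = −96.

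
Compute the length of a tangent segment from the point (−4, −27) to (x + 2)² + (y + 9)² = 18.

Centre (−2, −9), r² = 18. |PO|² = (−2)² + (−18)² = 328.
Power of the point: PT² = |PO|² − r² = 310, so PT = √310.

√310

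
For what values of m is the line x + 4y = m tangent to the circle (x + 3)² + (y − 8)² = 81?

The line touches the circle iff its distance from (−3, 8) is 9:
|1·(−3) + 4·8 − m| / √17 = 9
|m − (29)| = 9√17.

m = 29 ± 9√17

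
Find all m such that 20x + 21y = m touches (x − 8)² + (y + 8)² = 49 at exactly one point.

The line touches the circle iff its distance from (8, −8) is 7:
|20·8 + 21·(−8) − m| / √841 = 7
|m − (−8)| = 7·29, so m = 195 or m = −211.

m = −211 or m = 195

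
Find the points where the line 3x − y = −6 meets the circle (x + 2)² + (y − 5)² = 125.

(−4, −6) and (3, 15)

Substitute y = 3x + 6:
10x² + 10x − 120 = 0  ⟹  x² + x − 12 = 0
x = 3 or x = −4, giving (3, 15) and (−4, −6).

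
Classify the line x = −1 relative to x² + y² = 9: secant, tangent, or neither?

secant

Substituting the line into the circle gives y² − 8 = 0.
Δ = 0 − (−32) = 32.
Two real roots: the line is a secant.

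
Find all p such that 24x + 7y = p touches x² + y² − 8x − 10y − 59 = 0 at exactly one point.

The line touches the circle iff its distance from (4, 5) is 10:
|24·4 + 7·5 − p| / √625 = 10
|p − (131)| = 10·25, so p = 381 or p = −119.

p = −119 or p = 381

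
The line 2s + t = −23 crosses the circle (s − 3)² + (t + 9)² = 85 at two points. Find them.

Substitute t = −2s − 23:
5s² + 50s + 120 = 0  ⟹  s² + 10s + 24 = 0
s = −4 or s = −6, giving (−4, −15) and (−6, −11).

(−6, −11) and (−4, −15)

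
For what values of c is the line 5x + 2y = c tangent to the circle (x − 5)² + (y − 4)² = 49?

c = 33 ± 7√29

Tangency holds when the distance from the centre (5, 4) to the line equals the radius 7:
|5·5 + 2·4 − c| / √29 = 7
|c − (33)| = 7√29.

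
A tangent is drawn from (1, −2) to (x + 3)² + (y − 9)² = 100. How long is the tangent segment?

Centre (−3, 9), r² = 100. |PO|² = (4)² + (−11)² = 137.
The tangent meets the radius at right angles, so tangent² = |PO|² − r² = 137 − 100 = 37.

√37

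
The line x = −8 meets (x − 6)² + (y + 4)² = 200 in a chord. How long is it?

4

The line gives x = −8. Substituting into the circle:
y² + 8y + 12 = 0
y = −2 or y = −6, giving (−8, −2) and (−8, −6).
|(−8, −2) − (−8, −6)| = √((0)² + (4)²) = 4.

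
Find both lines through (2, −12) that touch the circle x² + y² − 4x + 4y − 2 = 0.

3x + y = −6 and 3x − y = 18

Let a tangent through (2, −12) have slope m. Its distance from (2, −2) must equal √10:
(0m − (10))² = 10(m² + 1)
m² − 9 = 0, so m = −3 or m = 3.
With m = −3: 3x + y = −6. With m = 3: 3x − y = 18.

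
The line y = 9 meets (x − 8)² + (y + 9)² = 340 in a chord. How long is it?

Express y = 9 and substitute into the circle:
x² − 16x + 48 = 0
x = 12 or x = 4, giving (12, 9) and (4, 9).
|(12, 9) − (4, 9)| = √((8)² + (0)²) = 8.

8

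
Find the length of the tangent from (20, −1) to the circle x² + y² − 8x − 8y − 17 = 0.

2√58

Centre (4, 4), r² = 49. |PO|² = (16)² + (−5)² = 281.
The tangent meets the radius at right angles, so tangent² = |PO|² − r² = 281 − 49 = 232.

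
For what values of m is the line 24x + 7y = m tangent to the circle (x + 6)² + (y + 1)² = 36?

Tangency holds when the distance from the centre (−6, −1) to the line equals the radius 6:
|24·(−6) + 7·(−1) − m| / √625 = 6
|m − (−151)| = 6·25, so m = −1 or m = −301.

m = −301 or m = −1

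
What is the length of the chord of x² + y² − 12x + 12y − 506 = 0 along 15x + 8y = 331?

Express y = (331 − 15x)/8 and substitute into the circle:
289x² − 12138x + 108953 = 0  ⟹  x² − 42x + 377 = 0
x = 29 or x = 13, giving (29, −13) and (13, 17).
|(29, −13) − (13, 17)| = √((16)² + (−30)²) = 34.

34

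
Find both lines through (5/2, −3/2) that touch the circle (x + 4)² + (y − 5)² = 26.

A line y − (−3/2) = m(x − (5/2)) is tangent when its distance from (−4, 5) is √26:
(−13/2m − (13/2))² = 26(m² + 1)
5m² + 26m + 5 = 0, so m = −1/5 or m = −5.
With m = −1/5: x + 5y = −5. With m = −5: 5x + y = 11.

x + 5y = −5 and 5x + y = 11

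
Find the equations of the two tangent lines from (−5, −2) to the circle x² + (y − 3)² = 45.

2x + y = −12 and x + 2y = −9

Write the tangent as mx − y + (−2 − m·(−5)) = 0 and set its distance from the centre to 3√5:
(5m − (5))² = 45(m² + 1)
2m² + 5m + 2 = 0, so m = −2 or m = −1/2.
Through (−5, −2) these give 2x + y = −12 and x + 2y = −9.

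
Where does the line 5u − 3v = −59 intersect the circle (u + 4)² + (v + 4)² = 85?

Substitute v = (59 + 5u)/3:
34u² + 782u + 4420 = 0  ⟹  u² + 23u + 130 = 0
u = −10 or u = −13, giving (−10, 3) and (−13, −2).

(−13, −2) and (−10, 3)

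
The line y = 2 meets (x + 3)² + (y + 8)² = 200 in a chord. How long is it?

Centre (−3, −8), r² = 200. Perpendicular distance d from centre to line = |−10| / √1 = 10.
Chord = 2√(r² − d²) = 2·√(100) = 20.

20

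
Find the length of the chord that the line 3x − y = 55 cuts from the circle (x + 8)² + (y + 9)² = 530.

4√10

Substitute y = 3x − 55:
10x² − 260x + 1650 = 0  ⟹  x² − 26x + 165 = 0
x = 15 or x = 11, giving (15, −10) and (11, −22).
|(15, −10) − (11, −22)| = √((4)² + (12)²) = 4√10.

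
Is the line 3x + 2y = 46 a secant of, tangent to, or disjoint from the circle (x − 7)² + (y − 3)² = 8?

Substituting the line into the circle gives 13x² − 296x + 1764 = 0.
Δ = 87616 − 91728 = −4112.
No real roots: the line does not meet the circle.

disjoint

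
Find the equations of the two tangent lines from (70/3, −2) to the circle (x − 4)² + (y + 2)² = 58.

Let a tangent through (70/3, −2) have slope m. Its distance from (4, −2) must equal √58:
[m·(−58/3) − (0)]² = 58(m² + 1)
49m² − 9 = 0, so m = 3/7 or m = −3/7.
With m = 3/7: 3x − 7y = 84. With m = −3/7: 3x + 7y = 56.

3x − 7y = 84 and 3x + 7y = 56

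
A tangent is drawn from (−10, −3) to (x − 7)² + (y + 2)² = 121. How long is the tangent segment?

13

With centre O = (7, −2), |OP|² = 290 and r² = 121.
The tangent meets the radius at right angles, so tangent² = |PO|² − r² = 290 − 121 = 169.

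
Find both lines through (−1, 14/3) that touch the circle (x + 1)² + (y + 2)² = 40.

Let a tangent through (−1, 14/3) have slope m. Its distance from (−1, −2) must equal 2√10:
[m·(0) − (−20/3)]² = 40(m² + 1)
9m² − 1 = 0, so m = −1/3 or m = 1/3.
Through (−1, 14/3) these give x + 3y = 13 and x − 3y = −15.

x + 3y = 13 and x − 3y = −15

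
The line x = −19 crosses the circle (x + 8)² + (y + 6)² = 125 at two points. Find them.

(−19, −8) and (−19, −4)

The line gives x = −19. Substituting into the circle:
y² + 12y + 32 = 0
y = −4 or y = −8, giving (−19, −4) and (−19, −8).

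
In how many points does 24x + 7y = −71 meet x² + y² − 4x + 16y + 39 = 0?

Substituting the line into the circle gives 625x² + 524x − 1000 = 0.
Discriminant = (524)² − 4·625·(−1000) = 2774576 > 0.
Two real roots: the line is a secant.

2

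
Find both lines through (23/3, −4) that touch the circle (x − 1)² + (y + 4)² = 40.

3x + y = 19 and 3x − y = 27

Let a tangent through (23/3, −4) have slope m. Its distance from (1, −4) must equal 2√10:
(−20/3m − (0))² = 40(m² + 1)
m² − 9 = 0, so m = −3 or m = 3.
Through (23/3, −4) these give 3x + y = 19 and 3x − y = 27.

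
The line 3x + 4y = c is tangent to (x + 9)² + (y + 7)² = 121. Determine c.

The line touches the circle iff its distance from (−9, −7) is 11:
|3·(−9) + 4·(−7) − c| / √25 = 11
|c − (−55)| = 11·5, so c = 0 or c = −110.

c = −110 or c = 0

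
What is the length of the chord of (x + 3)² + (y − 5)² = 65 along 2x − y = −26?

4√5

Express y = 2x + 26 and substitute into the circle:
5x² + 90x + 385 = 0  ⟹  x² + 18x + 77 = 0
x = −7 or x = −11, giving (−7, 12) and (−11, 4).
|(−7, 12) − (−11, 4)| = √((4)² + (8)²) = 4√5.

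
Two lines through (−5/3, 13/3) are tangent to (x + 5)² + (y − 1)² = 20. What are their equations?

Write the tangent as mx − y + (13/3 − m·(−5/3)) = 0 and set its distance from the centre to 2√5:
(−10/3m − (−10/3))² = 20(m² + 1)
2m² + 5m + 2 = 0, so m = −1/2 or m = −2.
With m = −1/2: x + 2y = 7. With m = −2: 2x + y = 1.

x + 2y = 7 and 2x + y = 1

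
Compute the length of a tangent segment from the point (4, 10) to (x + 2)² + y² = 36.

10

The centre is (−2, 0) and r = 6. The square of the distance from P to the centre is 36 + 100 = 136.
Power of the point: PT² = |PO|² − r² = 100, so PT = 10.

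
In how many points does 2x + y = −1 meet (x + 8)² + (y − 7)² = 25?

Centre (−8, 7), r² = 25. Distance² from centre to line = (−8)²/5 = 64/5.
Since d² < r², the line cuts the circle twice.

2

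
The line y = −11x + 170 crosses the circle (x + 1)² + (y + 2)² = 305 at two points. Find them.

Express y = −11x + 170 and substitute into the circle:
122x² − 3782x + 29280 = 0  ⟹  x² − 31x + 240 = 0
x = 16 or x = 15, giving (16, −6) and (15, 5).

(15, 5) and (16, −6)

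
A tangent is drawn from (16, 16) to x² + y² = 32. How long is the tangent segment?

The centre is (0, 0) and r = 4√2. The square of the distance from P to the centre is 256 + 256 = 512.
Power of the point: PT² = |PO|² − r² = 480, so PT = 4√30.

4√30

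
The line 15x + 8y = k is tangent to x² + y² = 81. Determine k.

Tangency holds when the distance from the centre (0, 0) to the line equals the radius 9:
|15·0 + 8·0 − k| / √289 = 9
|k| = 9·17, so k = 153 or k = −153.

k = −153 or k = 153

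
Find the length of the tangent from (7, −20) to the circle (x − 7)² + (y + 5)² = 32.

With centre O = (7, −5), |OP|² = 225 and r² = 32.
The tangent meets the radius at right angles, so tangent² = |PO|² − r² = 225 − 32 = 193.

√193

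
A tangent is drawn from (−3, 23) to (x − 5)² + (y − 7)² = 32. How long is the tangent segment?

12√2

The centre is (5, 7) and r = 4√2. The square of the distance from P to the centre is 64 + 256 = 320.
By the tangent–radius right angle, tangent length = √(|PO|² − r²) = √288 = 12√2.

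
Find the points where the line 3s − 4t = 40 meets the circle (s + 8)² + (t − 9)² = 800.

Substitute t = (−40 + 3s)/4:
25s² − 200s − 6000 = 0  ⟹  s² − 8s − 240 = 0
s = 20 or s = −12, giving (20, 5) and (−12, −19).

(−12, −19) and (20, 5)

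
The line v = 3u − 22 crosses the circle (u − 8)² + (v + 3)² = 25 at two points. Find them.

(5, −7) and (8, 2)

From the line, v = 3u − 22. Substituting:
10u² − 130u + 400 = 0  ⟹  u² − 13u + 40 = 0
u = 8 or u = 5, giving (8, 2) and (5, −7).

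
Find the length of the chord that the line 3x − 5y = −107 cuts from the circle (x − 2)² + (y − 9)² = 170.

Substitute y = (107 + 3x)/5:
34x² + 272x − 306 = 0  ⟹  x² + 8x − 9 = 0
x = 1 or x = −9, giving (1, 22) and (−9, 16).
|(1, 22) − (−9, 16)| = √((10)² + (6)²) = 2√34.

2√34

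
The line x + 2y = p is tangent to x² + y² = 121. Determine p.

The line touches the circle iff its distance from (0, 0) is 11:
|1·0 + 2·0 − p| / √5 = 11
|p| = 11√5.

p = ±11√5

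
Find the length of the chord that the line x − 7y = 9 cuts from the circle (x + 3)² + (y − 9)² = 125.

5√2

The distance from (−3, 9) to the line is 75/√50, and r² = 125.
Half the chord is √(r² − d²) = √(25/2), so the full chord is 5√2.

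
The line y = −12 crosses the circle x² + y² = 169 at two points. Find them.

Express y = −12 and substitute into the circle:
x² − 25 = 0
x = 5 or x = −5, giving (5, −12) and (−5, −12).

(−5, −12) and (5, −12)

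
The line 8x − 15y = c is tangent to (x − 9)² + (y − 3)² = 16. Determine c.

c = −41 or c = 95

For a tangent, require d(centre, line) = r = 4.
|8·9 − 15·3 − c| / √289 = 4
|c − (27)| = 4·17, so c = 95 or c = −41.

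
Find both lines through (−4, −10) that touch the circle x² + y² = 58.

Write the tangent as mx − y + (−10 − m·(−4)) = 0 and set its distance from the centre to √58:
[m·(4) − (10)]² = 58(m² + 1)
21m² + 40m − 21 = 0, so m = −7/3 or m = 3/7.
With m = −7/3: 7x + 3y = −58. With m = 3/7: 3x − 7y = 58.

7x + 3y = −58 and 3x − 7y = 58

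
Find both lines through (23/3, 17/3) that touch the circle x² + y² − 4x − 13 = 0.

Let a tangent through (23/3, 17/3) have slope m. Its distance from (2, 0) must equal √17:
[m·(−17/3) − (−17/3)]² = 17(m² + 1)
4m² − 17m + 4 = 0, so m = 1/4 or m = 4.
Through (23/3, 17/3) these give x − 4y = −15 and 4x − y = 25.

x − 4y = −15 and 4x − y = 25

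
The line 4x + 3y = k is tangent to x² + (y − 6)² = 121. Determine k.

The line touches the circle iff its distance from (0, 6) is 11:
|4·0 + 3·6 − k| / √25 = 11
|k − (18)| = 11·5, so k = 73 or k = −37.

k = −37 or k = 73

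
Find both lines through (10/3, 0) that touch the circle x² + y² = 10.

3x + y = 10 and 3x − y = 10

A line y − (0) = m(x − (10/3)) is tangent when its distance from (0, 0) is √10:
[m·(−10/3) − (0)]² = 10(m² + 1)
m² − 9 = 0, so m = −3 or m = 3.
With m = −3: 3x + y = 10. With m = 3: 3x − y = 10.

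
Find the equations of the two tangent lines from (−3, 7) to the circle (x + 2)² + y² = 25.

Write the tangent as mx − y + (7 − m·(−3)) = 0 and set its distance from the centre to 5:
[m·(1) − (−7)]² = 25(m² + 1)
12m² − 7m − 12 = 0, so m = −3/4 or m = 4/3.
With m = −3/4: 3x + 4y = 19. With m = 4/3: 4x − 3y = −33.

3x + 4y = 19 and 4x − 3y = −33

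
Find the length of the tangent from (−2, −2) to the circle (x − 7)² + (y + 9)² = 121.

Centre (7, −9), r² = 121. |PO|² = (−9)² + (7)² = 130.
By the tangent–radius right angle, tangent length = √(|PO|² − r²) = √9 = 3.

3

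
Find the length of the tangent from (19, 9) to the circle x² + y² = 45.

With centre O = (0, 0), |OP|² = 442 and r² = 45.
Power of the point: PT² = |PO|² − r² = 397, so PT = √397.

√397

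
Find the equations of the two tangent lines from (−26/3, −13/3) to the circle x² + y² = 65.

A line y − (−13/3) = m(x − (−26/3)) is tangent when its distance from (0, 0) is √65:
[m·(26/3) − (13/3)]² = 65(m² + 1)
7m² − 52m − 32 = 0, so m = −4/7 or m = 8.
With m = −4/7: 4x + 7y = −65. With m = 8: 8x − y = −65.

4x + 7y = −65 and 8x − y = −65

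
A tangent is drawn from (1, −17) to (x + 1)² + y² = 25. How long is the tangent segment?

The centre is (−1, 0) and r = 5. The square of the distance from P to the centre is 4 + 289 = 293.
By the tangent–radius right angle, tangent length = √(|PO|² − r²) = √268 = 2√67.

2√67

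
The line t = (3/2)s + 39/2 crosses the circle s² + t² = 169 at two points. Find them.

Express t = (39 + 3s)/2 and substitute into the circle:
13s² + 234s + 845 = 0  ⟹  s² + 18s + 65 = 0
s = −5 or s = −13, giving (−5, 12) and (−13, 0).

(−13, 0) and (−5, 12)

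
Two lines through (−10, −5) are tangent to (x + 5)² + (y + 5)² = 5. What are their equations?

x + 2y = −20 and x − 2y = 0

Write the tangent as mx − y + (−5 − m·(−10)) = 0 and set its distance from the centre to √5:
[m·(5) − (0)]² = 5(m² + 1)
4m² − 1 = 0, so m = −1/2 or m = 1/2.
Through (−10, −5) these give x + 2y = −20 and x − 2y = 0.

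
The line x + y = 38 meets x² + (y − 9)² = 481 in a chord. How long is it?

Centre (0, 9), r² = 481. Perpendicular distance d from centre to line = |−29| / √2 = 29/√2.
Half the chord is √(r² − d²) = √(121/2), so the full chord is 11√2.

11√2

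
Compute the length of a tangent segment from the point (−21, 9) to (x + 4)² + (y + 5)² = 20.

√465

The centre is (−4, −5) and r = 2√5. The square of the distance from P to the centre is 289 + 196 = 485.
Power of the point: PT² = |PO|² − r² = 465, so PT = √465.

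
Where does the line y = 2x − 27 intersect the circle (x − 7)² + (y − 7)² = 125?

From the line, y = 2x − 27. Substituting:
5x² − 150x + 1080 = 0  ⟹  x² − 30x + 216 = 0
x = 18 or x = 12, giving (18, 9) and (12, −3).

(12, −3) and (18, 9)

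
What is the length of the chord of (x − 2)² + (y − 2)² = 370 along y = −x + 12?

Centre (2, 2), r² = 370. Perpendicular distance d from centre to line = |−8| / √2 = 8/√2.
Chord = 2√(r² − d²) = 2·√(338) = 26√2.

26√2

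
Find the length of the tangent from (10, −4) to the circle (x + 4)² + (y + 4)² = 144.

2√13

The centre is (−4, −4) and r = 12. The square of the distance from P to the centre is 196 + 0 = 196.
The tangent meets the radius at right angles, so tangent² = |PO|² − r² = 196 − 144 = 52.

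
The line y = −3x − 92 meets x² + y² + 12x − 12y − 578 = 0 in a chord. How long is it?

Substitute y = −3x − 92:
10x² + 600x + 8990 = 0  ⟹  x² + 60x + 899 = 0
x = −29 or x = −31, giving (−29, −5) and (−31, 1).
Chord length = distance between (−29, −5) and (−31, 1) = √40 = 2√10.

2√10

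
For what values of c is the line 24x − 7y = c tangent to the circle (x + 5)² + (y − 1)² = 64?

c = −327 or c = 73

Tangency holds when the distance from the centre (−5, 1) to the line equals the radius 8:
|24·(−5) − 7·1 − c| / √625 = 8
|c − (−127)| = 8·25, so c = 73 or c = −327.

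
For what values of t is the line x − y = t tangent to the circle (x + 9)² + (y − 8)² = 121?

t = −17 ± 11√2

The line touches the circle iff its distance from (−9, 8) is 11:
|1·(−9) − 1·8 − t| / √2 = 11
|t − (−17)| = 11√2.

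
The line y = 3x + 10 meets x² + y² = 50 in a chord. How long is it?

4√10

Centre (0, 0), r² = 50. Perpendicular distance d from centre to line = |10| / √10 = 10/√10.
Half the chord is √(r² − d²) = √(40), so the full chord is 4√10.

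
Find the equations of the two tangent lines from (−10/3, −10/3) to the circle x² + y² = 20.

A line y − (−10/3) = m(x − (−10/3)) is tangent when its distance from (0, 0) is 2√5:
(10/3m − (10/3))² = 20(m² + 1)
2m² + 5m + 2 = 0, so m = −2 or m = −1/2.
With m = −2: 2x + y = −10. With m = −1/2: x + 2y = −10.

2x + y = −10 and x + 2y = −10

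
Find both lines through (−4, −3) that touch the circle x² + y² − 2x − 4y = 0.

A line y − (−3) = m(x − (−4)) is tangent when its distance from (1, 2) is √5:
(5m − (5))² = 5(m² + 1)
2m² − 5m + 2 = 0, so m = 2 or m = 1/2.
Through (−4, −3) these give 2x − y = −5 and x − 2y = 2.

2x − y = −5 and x − 2y = 2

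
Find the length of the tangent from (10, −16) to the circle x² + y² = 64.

2√73

With centre O = (0, 0), |OP|² = 356 and r² = 64.
The tangent meets the radius at right angles, so tangent² = |PO|² − r² = 356 − 64 = 292.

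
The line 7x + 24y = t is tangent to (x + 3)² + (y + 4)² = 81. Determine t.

t = −342 or t = 108

The line touches the circle iff its distance from (−3, −4) is 9:
|7·(−3) + 24·(−4) − t| / √625 = 9
|t − (−117)| = 9·25, so t = 108 or t = −342.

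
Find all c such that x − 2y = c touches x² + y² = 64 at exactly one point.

For a tangent, require d(centre, line) = r = 8.
|1·0 − 2·0 − c| / √5 = 8
|c| = 8√5.

c = ±8√5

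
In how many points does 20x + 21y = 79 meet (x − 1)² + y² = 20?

2

d² = (20·1 + 21·0 − (79))²/841 = 3481/841; r² = 20.
Since d² < r², the line cuts the circle twice.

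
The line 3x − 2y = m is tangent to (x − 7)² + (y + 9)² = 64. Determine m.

For a tangent, require d(centre, line) = r = 8.
|3·7 − 2·(−9) − m| / √13 = 8
|m − (39)| = 8√13.

m = 39 ± 8√13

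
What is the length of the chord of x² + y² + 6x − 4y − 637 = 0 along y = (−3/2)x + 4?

From the line, y = (8 − 3x)/2. Substituting:
13x² − 2548 = 0  ⟹  x² − 196 = 0
x = 14 or x = −14, giving (14, −17) and (−14, 25).
Chord length = distance between (14, −17) and (−14, 25) = √2548 = 14√13.

14√13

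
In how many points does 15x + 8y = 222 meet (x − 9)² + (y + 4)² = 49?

1

Substituting the line into the circle gives 289x² − 8772x + 66564 = 0.
Δ = 76947984 − 76947984 = 0.
A repeated root: the line is tangent.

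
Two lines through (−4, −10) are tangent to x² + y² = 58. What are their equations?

A line y − (−10) = m(x − (−4)) is tangent when its distance from (0, 0) is √58:
[m·(4) − (10)]² = 58(m² + 1)
21m² + 40m − 21 = 0, so m = 3/7 or m = −7/3.
Through (−4, −10) these give 3x − 7y = 58 and 7x + 3y = −58.

3x − 7y = 58 and 7x + 3y = −58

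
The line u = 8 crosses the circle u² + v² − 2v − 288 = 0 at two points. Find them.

(8, −14) and (8, 16)

The line gives u = 8. Substituting into the circle:
v² − 2v − 224 = 0
v = 16 or v = −14, giving (8, 16) and (8, −14).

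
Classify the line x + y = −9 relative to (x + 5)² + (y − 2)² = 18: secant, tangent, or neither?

tangent

Substituting the line into the circle gives 2x² + 32x + 128 = 0.
Discriminant = (32)² − 4·2·(128) = 0.
A repeated root: the line is tangent.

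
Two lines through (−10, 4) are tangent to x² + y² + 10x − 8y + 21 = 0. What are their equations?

2x + y = −16 and 2x − y = −24

A line y − (4) = m(x − (−10)) is tangent when its distance from (−5, 4) is 2√5:
(5m − (0))² = 20(m² + 1)
m² − 4 = 0, so m = −2 or m = 2.
With m = −2: 2x + y = −16. With m = 2: 2x − y = −24.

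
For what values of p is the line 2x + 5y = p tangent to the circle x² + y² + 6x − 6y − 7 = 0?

p = 9 ± 5√29

Tangency holds when the distance from the centre (−3, 3) to the line equals the radius 5:
|2·(−3) + 5·3 − p| / √29 = 5
|p − (9)| = 5√29.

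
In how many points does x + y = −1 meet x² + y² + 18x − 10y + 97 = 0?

2

d² = (1·(−9) + 1·5 − (−1))²/2 = 9/2; r² = 9.
Since d² < r², the line cuts the circle twice.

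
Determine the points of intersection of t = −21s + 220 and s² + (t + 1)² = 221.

(10, 10) and (11, −11)

Express t = −21s + 220 and substitute into the circle:
442s² − 9282s + 48620 = 0  ⟹  s² − 21s + 110 = 0
s = 11 or s = 10, giving (11, −11) and (10, 10).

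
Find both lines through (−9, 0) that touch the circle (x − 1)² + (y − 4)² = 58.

7x − 3y = −63 and 3x + 7y = −27

Let a tangent through (−9, 0) have slope m. Its distance from (1, 4) must equal √58:
[m·(10) − (4)]² = 58(m² + 1)
21m² − 40m − 21 = 0, so m = 7/3 or m = −3/7.
Through (−9, 0) these give 7x − 3y = −63 and 3x + 7y = −27.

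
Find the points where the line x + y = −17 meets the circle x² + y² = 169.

Substitute y = −x − 17:
2x² + 34x + 120 = 0  ⟹  x² + 17x + 60 = 0
x = −5 or x = −12, giving (−5, −12) and (−12, −5).

(−12, −5) and (−5, −12)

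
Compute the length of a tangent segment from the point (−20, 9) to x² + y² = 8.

√473

Centre (0, 0), r² = 8. |PO|² = (−20)² + (9)² = 481.
By the tangent–radius right angle, tangent length = √(|PO|² − r²) = √473.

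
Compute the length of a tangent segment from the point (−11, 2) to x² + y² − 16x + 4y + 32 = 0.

√341

With centre O = (8, −2), |OP|² = 377 and r² = 36.
Power of the point: PT² = |PO|² − r² = 341, so PT = √341.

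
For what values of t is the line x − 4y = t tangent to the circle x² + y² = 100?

t = ±10√17

For a tangent, require d(centre, line) = r = 10.
|1·0 − 4·0 − t| / √17 = 10
|t| = 10√17.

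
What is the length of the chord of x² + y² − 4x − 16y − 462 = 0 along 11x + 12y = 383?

2√265

Centre (2, 8), r² = 530. Perpendicular distance d from centre to line = |−265| / √265 = 265/√265.
Half the chord is √(r² − d²) = √(265), so the full chord is 2√265.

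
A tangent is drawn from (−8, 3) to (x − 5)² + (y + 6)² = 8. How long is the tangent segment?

The centre is (5, −6) and r = 2√2. The square of the distance from P to the centre is 169 + 81 = 250.
By the tangent–radius right angle, tangent length = √(|PO|² − r²) = √242 = 11√2.

11√2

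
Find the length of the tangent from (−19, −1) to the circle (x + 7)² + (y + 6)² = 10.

√159

Centre (−7, −6), r² = 10. |PO|² = (−12)² + (5)² = 169.
By the tangent–radius right angle, tangent length = √(|PO|² − r²) = √159.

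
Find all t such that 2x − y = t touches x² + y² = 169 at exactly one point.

The line touches the circle iff its distance from (0, 0) is 13:
|2·0 − 1·0 − t| / √5 = 13
|t| = 13√5.

t = ±13√5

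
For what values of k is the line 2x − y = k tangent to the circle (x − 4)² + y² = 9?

k = 8 ± 3√5

The line touches the circle iff its distance from (4, 0) is 3:
|2·4 − 1·0 − k| / √5 = 3
|k − (8)| = 3√5.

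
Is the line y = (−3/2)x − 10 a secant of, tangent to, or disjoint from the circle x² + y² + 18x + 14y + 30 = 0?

secant

Substituting the line into the circle gives 13x² + 108x − 40 = 0.
Discriminant = (108)² − 4·13·(−40) = 13744 > 0.
Two real roots: the line is a secant.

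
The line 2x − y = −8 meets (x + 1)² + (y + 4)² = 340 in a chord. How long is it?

16√5

From the line, y = 2x + 8. Substituting:
5x² + 50x − 195 = 0  ⟹  x² + 10x − 39 = 0
x = 3 or x = −13, giving (3, 14) and (−13, −18).
Chord length = distance between (3, 14) and (−13, −18) = √1280 = 16√5.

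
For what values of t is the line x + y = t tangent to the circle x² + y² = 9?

Tangency holds when the distance from the centre (0, 0) to the line equals the radius 3:
|1·0 + 1·0 − t| / √2 = 3
|t| = 3√2.

t = ±3√2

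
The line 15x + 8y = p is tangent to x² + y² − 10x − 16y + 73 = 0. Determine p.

p = 71 or p = 207

For a tangent, require d(centre, line) = r = 4.
|15·5 + 8·8 − p| / √289 = 4
|p − (139)| = 4·17, so p = 207 or p = 71.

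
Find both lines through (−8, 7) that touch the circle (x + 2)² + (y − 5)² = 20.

x − 2y = −22 and 2x + y = −9

Let a tangent through (−8, 7) have slope m. Its distance from (−2, 5) must equal 2√5:
[m·(6) − (−2)]² = 20(m² + 1)
2m² + 3m − 2 = 0, so m = 1/2 or m = −2.
Through (−8, 7) these give x − 2y = −22 and 2x + y = −9.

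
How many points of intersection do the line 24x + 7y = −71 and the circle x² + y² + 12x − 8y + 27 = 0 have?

2

Centre (−6, 4), r² = 25. Distance² from centre to line = (−45)²/625 = 81/25.
Since d² < r², the line cuts the circle twice.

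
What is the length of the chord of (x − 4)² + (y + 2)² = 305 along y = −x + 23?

Substitute y = −x + 23:
2x² − 58x + 336 = 0  ⟹  x² − 29x + 168 = 0
x = 21 or x = 8, giving (21, 2) and (8, 15).
Chord length = distance between (21, 2) and (8, 15) = √338 = 13√2.

13√2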